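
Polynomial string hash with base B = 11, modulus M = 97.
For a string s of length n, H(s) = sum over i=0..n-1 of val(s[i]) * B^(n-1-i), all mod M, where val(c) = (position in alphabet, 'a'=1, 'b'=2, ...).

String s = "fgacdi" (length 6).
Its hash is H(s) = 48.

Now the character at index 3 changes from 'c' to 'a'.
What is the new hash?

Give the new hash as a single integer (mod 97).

Answer: 0

Derivation:
val('c') = 3, val('a') = 1
Position k = 3, exponent = n-1-k = 2
B^2 mod M = 11^2 mod 97 = 24
Delta = (1 - 3) * 24 mod 97 = 49
New hash = (48 + 49) mod 97 = 0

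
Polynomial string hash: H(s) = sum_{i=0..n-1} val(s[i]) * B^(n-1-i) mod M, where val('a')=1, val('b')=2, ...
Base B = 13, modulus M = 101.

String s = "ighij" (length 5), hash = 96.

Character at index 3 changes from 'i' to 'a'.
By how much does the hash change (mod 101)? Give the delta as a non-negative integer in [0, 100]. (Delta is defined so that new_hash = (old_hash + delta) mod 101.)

Delta formula: (val(new) - val(old)) * B^(n-1-k) mod M
  val('a') - val('i') = 1 - 9 = -8
  B^(n-1-k) = 13^1 mod 101 = 13
  Delta = -8 * 13 mod 101 = 98

Answer: 98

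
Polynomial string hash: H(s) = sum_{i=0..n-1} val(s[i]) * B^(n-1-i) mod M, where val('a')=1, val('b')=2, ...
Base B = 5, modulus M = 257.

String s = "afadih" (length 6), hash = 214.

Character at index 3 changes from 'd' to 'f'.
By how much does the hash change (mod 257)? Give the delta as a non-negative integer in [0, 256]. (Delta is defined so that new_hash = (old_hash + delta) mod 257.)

Delta formula: (val(new) - val(old)) * B^(n-1-k) mod M
  val('f') - val('d') = 6 - 4 = 2
  B^(n-1-k) = 5^2 mod 257 = 25
  Delta = 2 * 25 mod 257 = 50

Answer: 50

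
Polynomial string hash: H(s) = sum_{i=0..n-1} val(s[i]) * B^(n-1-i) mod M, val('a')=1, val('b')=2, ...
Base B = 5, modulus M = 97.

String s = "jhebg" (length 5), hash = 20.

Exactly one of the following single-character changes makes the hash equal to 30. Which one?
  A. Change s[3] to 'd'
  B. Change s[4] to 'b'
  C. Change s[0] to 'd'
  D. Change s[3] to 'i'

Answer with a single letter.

Answer: A

Derivation:
Option A: s[3]='b'->'d', delta=(4-2)*5^1 mod 97 = 10, hash=20+10 mod 97 = 30 <-- target
Option B: s[4]='g'->'b', delta=(2-7)*5^0 mod 97 = 92, hash=20+92 mod 97 = 15
Option C: s[0]='j'->'d', delta=(4-10)*5^4 mod 97 = 33, hash=20+33 mod 97 = 53
Option D: s[3]='b'->'i', delta=(9-2)*5^1 mod 97 = 35, hash=20+35 mod 97 = 55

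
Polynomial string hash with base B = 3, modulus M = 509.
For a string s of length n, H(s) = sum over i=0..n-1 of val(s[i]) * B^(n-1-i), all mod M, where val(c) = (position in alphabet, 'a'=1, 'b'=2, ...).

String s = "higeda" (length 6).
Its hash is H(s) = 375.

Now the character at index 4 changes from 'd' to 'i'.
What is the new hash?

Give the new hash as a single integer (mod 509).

Answer: 390

Derivation:
val('d') = 4, val('i') = 9
Position k = 4, exponent = n-1-k = 1
B^1 mod M = 3^1 mod 509 = 3
Delta = (9 - 4) * 3 mod 509 = 15
New hash = (375 + 15) mod 509 = 390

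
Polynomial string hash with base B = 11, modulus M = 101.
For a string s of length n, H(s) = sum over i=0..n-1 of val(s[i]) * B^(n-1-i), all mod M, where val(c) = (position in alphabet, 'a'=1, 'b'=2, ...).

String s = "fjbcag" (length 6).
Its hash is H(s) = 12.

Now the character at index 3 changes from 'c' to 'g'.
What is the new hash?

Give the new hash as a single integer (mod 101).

Answer: 92

Derivation:
val('c') = 3, val('g') = 7
Position k = 3, exponent = n-1-k = 2
B^2 mod M = 11^2 mod 101 = 20
Delta = (7 - 3) * 20 mod 101 = 80
New hash = (12 + 80) mod 101 = 92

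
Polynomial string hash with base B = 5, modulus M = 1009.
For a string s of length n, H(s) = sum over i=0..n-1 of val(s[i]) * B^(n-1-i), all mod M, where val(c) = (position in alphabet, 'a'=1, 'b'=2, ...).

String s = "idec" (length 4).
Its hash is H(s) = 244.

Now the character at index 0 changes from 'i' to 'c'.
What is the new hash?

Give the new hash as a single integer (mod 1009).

val('i') = 9, val('c') = 3
Position k = 0, exponent = n-1-k = 3
B^3 mod M = 5^3 mod 1009 = 125
Delta = (3 - 9) * 125 mod 1009 = 259
New hash = (244 + 259) mod 1009 = 503

Answer: 503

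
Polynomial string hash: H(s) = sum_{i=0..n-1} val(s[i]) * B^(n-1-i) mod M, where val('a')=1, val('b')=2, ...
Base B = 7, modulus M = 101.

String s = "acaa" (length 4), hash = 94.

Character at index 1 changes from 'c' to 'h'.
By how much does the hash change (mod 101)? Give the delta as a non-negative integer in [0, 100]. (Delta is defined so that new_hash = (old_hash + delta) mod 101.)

Delta formula: (val(new) - val(old)) * B^(n-1-k) mod M
  val('h') - val('c') = 8 - 3 = 5
  B^(n-1-k) = 7^2 mod 101 = 49
  Delta = 5 * 49 mod 101 = 43

Answer: 43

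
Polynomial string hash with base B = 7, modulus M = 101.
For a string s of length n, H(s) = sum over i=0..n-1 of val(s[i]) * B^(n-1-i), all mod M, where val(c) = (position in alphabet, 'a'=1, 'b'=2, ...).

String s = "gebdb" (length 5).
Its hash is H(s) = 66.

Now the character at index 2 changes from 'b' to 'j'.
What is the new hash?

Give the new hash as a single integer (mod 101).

val('b') = 2, val('j') = 10
Position k = 2, exponent = n-1-k = 2
B^2 mod M = 7^2 mod 101 = 49
Delta = (10 - 2) * 49 mod 101 = 89
New hash = (66 + 89) mod 101 = 54

Answer: 54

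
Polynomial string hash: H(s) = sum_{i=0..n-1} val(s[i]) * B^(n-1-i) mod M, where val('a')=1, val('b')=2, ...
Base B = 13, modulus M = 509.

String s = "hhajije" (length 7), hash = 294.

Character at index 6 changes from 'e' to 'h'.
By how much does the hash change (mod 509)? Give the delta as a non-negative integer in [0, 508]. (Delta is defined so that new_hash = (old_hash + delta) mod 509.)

Delta formula: (val(new) - val(old)) * B^(n-1-k) mod M
  val('h') - val('e') = 8 - 5 = 3
  B^(n-1-k) = 13^0 mod 509 = 1
  Delta = 3 * 1 mod 509 = 3

Answer: 3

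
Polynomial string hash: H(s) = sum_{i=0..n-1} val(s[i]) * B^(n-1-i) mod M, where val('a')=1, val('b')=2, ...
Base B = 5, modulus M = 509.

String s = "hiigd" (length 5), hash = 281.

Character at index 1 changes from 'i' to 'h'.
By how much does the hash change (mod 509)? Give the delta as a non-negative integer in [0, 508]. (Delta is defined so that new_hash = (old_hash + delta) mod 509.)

Delta formula: (val(new) - val(old)) * B^(n-1-k) mod M
  val('h') - val('i') = 8 - 9 = -1
  B^(n-1-k) = 5^3 mod 509 = 125
  Delta = -1 * 125 mod 509 = 384

Answer: 384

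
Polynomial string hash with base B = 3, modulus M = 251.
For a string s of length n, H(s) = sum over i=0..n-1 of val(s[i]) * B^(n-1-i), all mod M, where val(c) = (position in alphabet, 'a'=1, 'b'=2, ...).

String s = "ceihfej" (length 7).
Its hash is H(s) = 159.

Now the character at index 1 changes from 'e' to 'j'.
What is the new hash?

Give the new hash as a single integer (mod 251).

val('e') = 5, val('j') = 10
Position k = 1, exponent = n-1-k = 5
B^5 mod M = 3^5 mod 251 = 243
Delta = (10 - 5) * 243 mod 251 = 211
New hash = (159 + 211) mod 251 = 119

Answer: 119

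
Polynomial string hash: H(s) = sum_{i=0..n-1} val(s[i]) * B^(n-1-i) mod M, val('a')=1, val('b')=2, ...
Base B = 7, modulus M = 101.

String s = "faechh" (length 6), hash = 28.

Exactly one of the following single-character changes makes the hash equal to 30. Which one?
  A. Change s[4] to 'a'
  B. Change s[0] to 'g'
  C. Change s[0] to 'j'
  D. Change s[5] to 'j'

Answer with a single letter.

Option A: s[4]='h'->'a', delta=(1-8)*7^1 mod 101 = 52, hash=28+52 mod 101 = 80
Option B: s[0]='f'->'g', delta=(7-6)*7^5 mod 101 = 41, hash=28+41 mod 101 = 69
Option C: s[0]='f'->'j', delta=(10-6)*7^5 mod 101 = 63, hash=28+63 mod 101 = 91
Option D: s[5]='h'->'j', delta=(10-8)*7^0 mod 101 = 2, hash=28+2 mod 101 = 30 <-- target

Answer: D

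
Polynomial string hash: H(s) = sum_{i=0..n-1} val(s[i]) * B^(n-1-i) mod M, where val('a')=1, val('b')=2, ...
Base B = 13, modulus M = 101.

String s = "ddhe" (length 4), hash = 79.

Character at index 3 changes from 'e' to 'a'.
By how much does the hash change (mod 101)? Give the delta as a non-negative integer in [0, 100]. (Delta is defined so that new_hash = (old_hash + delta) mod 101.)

Delta formula: (val(new) - val(old)) * B^(n-1-k) mod M
  val('a') - val('e') = 1 - 5 = -4
  B^(n-1-k) = 13^0 mod 101 = 1
  Delta = -4 * 1 mod 101 = 97

Answer: 97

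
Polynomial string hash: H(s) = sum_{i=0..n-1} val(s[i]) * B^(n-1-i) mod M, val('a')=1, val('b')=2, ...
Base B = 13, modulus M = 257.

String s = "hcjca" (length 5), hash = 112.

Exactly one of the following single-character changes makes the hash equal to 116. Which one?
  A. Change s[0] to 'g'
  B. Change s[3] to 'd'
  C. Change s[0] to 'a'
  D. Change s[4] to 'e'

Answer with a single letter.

Option A: s[0]='h'->'g', delta=(7-8)*13^4 mod 257 = 223, hash=112+223 mod 257 = 78
Option B: s[3]='c'->'d', delta=(4-3)*13^1 mod 257 = 13, hash=112+13 mod 257 = 125
Option C: s[0]='h'->'a', delta=(1-8)*13^4 mod 257 = 19, hash=112+19 mod 257 = 131
Option D: s[4]='a'->'e', delta=(5-1)*13^0 mod 257 = 4, hash=112+4 mod 257 = 116 <-- target

Answer: D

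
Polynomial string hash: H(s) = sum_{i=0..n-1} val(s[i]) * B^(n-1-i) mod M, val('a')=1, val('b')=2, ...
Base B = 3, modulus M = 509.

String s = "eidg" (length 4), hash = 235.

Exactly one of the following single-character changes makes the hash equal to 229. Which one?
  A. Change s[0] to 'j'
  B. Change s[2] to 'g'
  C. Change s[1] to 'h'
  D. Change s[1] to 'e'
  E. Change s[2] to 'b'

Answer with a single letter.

Answer: E

Derivation:
Option A: s[0]='e'->'j', delta=(10-5)*3^3 mod 509 = 135, hash=235+135 mod 509 = 370
Option B: s[2]='d'->'g', delta=(7-4)*3^1 mod 509 = 9, hash=235+9 mod 509 = 244
Option C: s[1]='i'->'h', delta=(8-9)*3^2 mod 509 = 500, hash=235+500 mod 509 = 226
Option D: s[1]='i'->'e', delta=(5-9)*3^2 mod 509 = 473, hash=235+473 mod 509 = 199
Option E: s[2]='d'->'b', delta=(2-4)*3^1 mod 509 = 503, hash=235+503 mod 509 = 229 <-- target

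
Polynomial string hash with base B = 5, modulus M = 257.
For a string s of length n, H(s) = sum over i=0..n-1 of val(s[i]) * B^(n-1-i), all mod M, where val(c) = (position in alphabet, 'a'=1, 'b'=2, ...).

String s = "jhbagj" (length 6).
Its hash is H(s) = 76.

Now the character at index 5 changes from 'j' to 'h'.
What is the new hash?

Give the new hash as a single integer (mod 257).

val('j') = 10, val('h') = 8
Position k = 5, exponent = n-1-k = 0
B^0 mod M = 5^0 mod 257 = 1
Delta = (8 - 10) * 1 mod 257 = 255
New hash = (76 + 255) mod 257 = 74

Answer: 74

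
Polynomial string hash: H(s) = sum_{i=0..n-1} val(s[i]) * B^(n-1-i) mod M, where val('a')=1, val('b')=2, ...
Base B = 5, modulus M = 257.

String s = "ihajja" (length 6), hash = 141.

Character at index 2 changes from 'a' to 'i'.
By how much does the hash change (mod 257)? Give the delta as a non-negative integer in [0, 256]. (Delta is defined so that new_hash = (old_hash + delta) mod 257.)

Answer: 229

Derivation:
Delta formula: (val(new) - val(old)) * B^(n-1-k) mod M
  val('i') - val('a') = 9 - 1 = 8
  B^(n-1-k) = 5^3 mod 257 = 125
  Delta = 8 * 125 mod 257 = 229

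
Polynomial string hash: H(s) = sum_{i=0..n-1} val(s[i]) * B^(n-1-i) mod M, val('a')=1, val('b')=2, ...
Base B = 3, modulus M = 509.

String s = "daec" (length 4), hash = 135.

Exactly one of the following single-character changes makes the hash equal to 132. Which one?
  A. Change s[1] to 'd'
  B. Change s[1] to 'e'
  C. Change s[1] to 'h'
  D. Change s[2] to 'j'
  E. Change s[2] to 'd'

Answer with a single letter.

Answer: E

Derivation:
Option A: s[1]='a'->'d', delta=(4-1)*3^2 mod 509 = 27, hash=135+27 mod 509 = 162
Option B: s[1]='a'->'e', delta=(5-1)*3^2 mod 509 = 36, hash=135+36 mod 509 = 171
Option C: s[1]='a'->'h', delta=(8-1)*3^2 mod 509 = 63, hash=135+63 mod 509 = 198
Option D: s[2]='e'->'j', delta=(10-5)*3^1 mod 509 = 15, hash=135+15 mod 509 = 150
Option E: s[2]='e'->'d', delta=(4-5)*3^1 mod 509 = 506, hash=135+506 mod 509 = 132 <-- target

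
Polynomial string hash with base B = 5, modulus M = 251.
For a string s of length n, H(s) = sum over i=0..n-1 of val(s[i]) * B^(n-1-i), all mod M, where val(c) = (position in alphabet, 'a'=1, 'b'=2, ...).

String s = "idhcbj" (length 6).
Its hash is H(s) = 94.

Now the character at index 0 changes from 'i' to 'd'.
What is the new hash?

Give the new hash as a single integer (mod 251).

val('i') = 9, val('d') = 4
Position k = 0, exponent = n-1-k = 5
B^5 mod M = 5^5 mod 251 = 113
Delta = (4 - 9) * 113 mod 251 = 188
New hash = (94 + 188) mod 251 = 31

Answer: 31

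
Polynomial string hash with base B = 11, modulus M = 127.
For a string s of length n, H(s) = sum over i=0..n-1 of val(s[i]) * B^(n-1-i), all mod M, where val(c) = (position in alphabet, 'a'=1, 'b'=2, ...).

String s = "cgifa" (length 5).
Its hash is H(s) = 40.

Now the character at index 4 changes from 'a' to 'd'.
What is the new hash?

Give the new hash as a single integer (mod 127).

Answer: 43

Derivation:
val('a') = 1, val('d') = 4
Position k = 4, exponent = n-1-k = 0
B^0 mod M = 11^0 mod 127 = 1
Delta = (4 - 1) * 1 mod 127 = 3
New hash = (40 + 3) mod 127 = 43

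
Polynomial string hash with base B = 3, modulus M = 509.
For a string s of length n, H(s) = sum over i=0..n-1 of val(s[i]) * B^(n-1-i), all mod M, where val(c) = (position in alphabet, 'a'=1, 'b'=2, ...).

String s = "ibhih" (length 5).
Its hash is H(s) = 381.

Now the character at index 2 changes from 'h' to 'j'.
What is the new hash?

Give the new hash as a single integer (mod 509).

Answer: 399

Derivation:
val('h') = 8, val('j') = 10
Position k = 2, exponent = n-1-k = 2
B^2 mod M = 3^2 mod 509 = 9
Delta = (10 - 8) * 9 mod 509 = 18
New hash = (381 + 18) mod 509 = 399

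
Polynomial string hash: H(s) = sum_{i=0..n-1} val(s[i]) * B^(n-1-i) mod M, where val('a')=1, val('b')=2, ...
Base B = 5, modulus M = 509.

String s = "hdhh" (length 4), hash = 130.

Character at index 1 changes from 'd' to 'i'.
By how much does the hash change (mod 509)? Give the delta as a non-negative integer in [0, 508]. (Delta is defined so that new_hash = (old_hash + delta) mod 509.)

Delta formula: (val(new) - val(old)) * B^(n-1-k) mod M
  val('i') - val('d') = 9 - 4 = 5
  B^(n-1-k) = 5^2 mod 509 = 25
  Delta = 5 * 25 mod 509 = 125

Answer: 125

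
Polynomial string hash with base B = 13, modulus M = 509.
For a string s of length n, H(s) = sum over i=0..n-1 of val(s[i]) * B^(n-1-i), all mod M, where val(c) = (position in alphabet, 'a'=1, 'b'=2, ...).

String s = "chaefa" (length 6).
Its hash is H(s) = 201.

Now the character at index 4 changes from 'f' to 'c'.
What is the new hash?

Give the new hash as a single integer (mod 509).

val('f') = 6, val('c') = 3
Position k = 4, exponent = n-1-k = 1
B^1 mod M = 13^1 mod 509 = 13
Delta = (3 - 6) * 13 mod 509 = 470
New hash = (201 + 470) mod 509 = 162

Answer: 162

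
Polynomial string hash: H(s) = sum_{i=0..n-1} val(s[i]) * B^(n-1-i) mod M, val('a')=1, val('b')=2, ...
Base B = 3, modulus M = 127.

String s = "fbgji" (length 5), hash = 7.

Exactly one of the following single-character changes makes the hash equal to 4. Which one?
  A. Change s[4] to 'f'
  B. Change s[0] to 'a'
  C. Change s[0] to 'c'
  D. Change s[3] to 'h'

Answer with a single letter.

Option A: s[4]='i'->'f', delta=(6-9)*3^0 mod 127 = 124, hash=7+124 mod 127 = 4 <-- target
Option B: s[0]='f'->'a', delta=(1-6)*3^4 mod 127 = 103, hash=7+103 mod 127 = 110
Option C: s[0]='f'->'c', delta=(3-6)*3^4 mod 127 = 11, hash=7+11 mod 127 = 18
Option D: s[3]='j'->'h', delta=(8-10)*3^1 mod 127 = 121, hash=7+121 mod 127 = 1

Answer: A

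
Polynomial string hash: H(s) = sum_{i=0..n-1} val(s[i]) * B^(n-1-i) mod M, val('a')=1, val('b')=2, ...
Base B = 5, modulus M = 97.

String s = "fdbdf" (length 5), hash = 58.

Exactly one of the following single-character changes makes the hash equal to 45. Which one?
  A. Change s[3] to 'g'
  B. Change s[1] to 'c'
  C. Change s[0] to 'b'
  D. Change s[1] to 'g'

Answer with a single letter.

Option A: s[3]='d'->'g', delta=(7-4)*5^1 mod 97 = 15, hash=58+15 mod 97 = 73
Option B: s[1]='d'->'c', delta=(3-4)*5^3 mod 97 = 69, hash=58+69 mod 97 = 30
Option C: s[0]='f'->'b', delta=(2-6)*5^4 mod 97 = 22, hash=58+22 mod 97 = 80
Option D: s[1]='d'->'g', delta=(7-4)*5^3 mod 97 = 84, hash=58+84 mod 97 = 45 <-- target

Answer: D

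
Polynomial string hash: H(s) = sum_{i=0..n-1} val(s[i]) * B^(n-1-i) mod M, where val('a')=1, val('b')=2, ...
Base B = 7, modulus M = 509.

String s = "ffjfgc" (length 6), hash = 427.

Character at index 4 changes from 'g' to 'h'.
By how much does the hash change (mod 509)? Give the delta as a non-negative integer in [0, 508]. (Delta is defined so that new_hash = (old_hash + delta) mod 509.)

Answer: 7

Derivation:
Delta formula: (val(new) - val(old)) * B^(n-1-k) mod M
  val('h') - val('g') = 8 - 7 = 1
  B^(n-1-k) = 7^1 mod 509 = 7
  Delta = 1 * 7 mod 509 = 7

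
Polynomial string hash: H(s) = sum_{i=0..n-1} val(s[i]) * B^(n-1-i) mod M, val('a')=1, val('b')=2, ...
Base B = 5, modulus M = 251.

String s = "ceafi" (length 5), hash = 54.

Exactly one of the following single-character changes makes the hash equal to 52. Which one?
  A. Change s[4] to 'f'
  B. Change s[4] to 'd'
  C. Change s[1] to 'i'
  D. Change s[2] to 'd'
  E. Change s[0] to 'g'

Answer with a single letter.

Option A: s[4]='i'->'f', delta=(6-9)*5^0 mod 251 = 248, hash=54+248 mod 251 = 51
Option B: s[4]='i'->'d', delta=(4-9)*5^0 mod 251 = 246, hash=54+246 mod 251 = 49
Option C: s[1]='e'->'i', delta=(9-5)*5^3 mod 251 = 249, hash=54+249 mod 251 = 52 <-- target
Option D: s[2]='a'->'d', delta=(4-1)*5^2 mod 251 = 75, hash=54+75 mod 251 = 129
Option E: s[0]='c'->'g', delta=(7-3)*5^4 mod 251 = 241, hash=54+241 mod 251 = 44

Answer: C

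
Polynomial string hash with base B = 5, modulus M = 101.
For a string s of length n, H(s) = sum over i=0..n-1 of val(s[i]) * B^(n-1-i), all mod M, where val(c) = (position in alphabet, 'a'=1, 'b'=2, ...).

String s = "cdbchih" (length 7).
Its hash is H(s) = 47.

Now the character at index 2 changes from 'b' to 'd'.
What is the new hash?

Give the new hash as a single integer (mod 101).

Answer: 85

Derivation:
val('b') = 2, val('d') = 4
Position k = 2, exponent = n-1-k = 4
B^4 mod M = 5^4 mod 101 = 19
Delta = (4 - 2) * 19 mod 101 = 38
New hash = (47 + 38) mod 101 = 85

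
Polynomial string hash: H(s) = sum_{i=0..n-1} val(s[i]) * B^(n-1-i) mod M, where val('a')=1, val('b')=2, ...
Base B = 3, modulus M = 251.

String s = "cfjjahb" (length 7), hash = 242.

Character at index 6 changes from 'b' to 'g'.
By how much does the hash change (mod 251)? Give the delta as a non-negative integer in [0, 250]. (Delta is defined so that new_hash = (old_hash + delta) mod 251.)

Delta formula: (val(new) - val(old)) * B^(n-1-k) mod M
  val('g') - val('b') = 7 - 2 = 5
  B^(n-1-k) = 3^0 mod 251 = 1
  Delta = 5 * 1 mod 251 = 5

Answer: 5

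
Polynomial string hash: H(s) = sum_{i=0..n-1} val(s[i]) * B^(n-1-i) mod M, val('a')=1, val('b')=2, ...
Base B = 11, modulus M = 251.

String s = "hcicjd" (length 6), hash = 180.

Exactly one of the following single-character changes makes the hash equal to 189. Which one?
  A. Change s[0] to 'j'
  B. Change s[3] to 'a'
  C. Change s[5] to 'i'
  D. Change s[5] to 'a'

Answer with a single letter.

Option A: s[0]='h'->'j', delta=(10-8)*11^5 mod 251 = 69, hash=180+69 mod 251 = 249
Option B: s[3]='c'->'a', delta=(1-3)*11^2 mod 251 = 9, hash=180+9 mod 251 = 189 <-- target
Option C: s[5]='d'->'i', delta=(9-4)*11^0 mod 251 = 5, hash=180+5 mod 251 = 185
Option D: s[5]='d'->'a', delta=(1-4)*11^0 mod 251 = 248, hash=180+248 mod 251 = 177

Answer: B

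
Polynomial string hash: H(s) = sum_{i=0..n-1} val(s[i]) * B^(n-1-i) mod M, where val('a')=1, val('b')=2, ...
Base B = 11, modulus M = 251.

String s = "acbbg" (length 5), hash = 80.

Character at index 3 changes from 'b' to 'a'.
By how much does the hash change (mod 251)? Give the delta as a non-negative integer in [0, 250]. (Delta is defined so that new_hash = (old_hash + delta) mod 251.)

Answer: 240

Derivation:
Delta formula: (val(new) - val(old)) * B^(n-1-k) mod M
  val('a') - val('b') = 1 - 2 = -1
  B^(n-1-k) = 11^1 mod 251 = 11
  Delta = -1 * 11 mod 251 = 240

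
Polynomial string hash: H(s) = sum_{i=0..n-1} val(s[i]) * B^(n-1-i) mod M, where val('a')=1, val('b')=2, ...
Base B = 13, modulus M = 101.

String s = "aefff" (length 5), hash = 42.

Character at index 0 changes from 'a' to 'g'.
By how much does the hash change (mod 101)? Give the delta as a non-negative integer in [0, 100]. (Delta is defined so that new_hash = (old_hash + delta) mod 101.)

Answer: 70

Derivation:
Delta formula: (val(new) - val(old)) * B^(n-1-k) mod M
  val('g') - val('a') = 7 - 1 = 6
  B^(n-1-k) = 13^4 mod 101 = 79
  Delta = 6 * 79 mod 101 = 70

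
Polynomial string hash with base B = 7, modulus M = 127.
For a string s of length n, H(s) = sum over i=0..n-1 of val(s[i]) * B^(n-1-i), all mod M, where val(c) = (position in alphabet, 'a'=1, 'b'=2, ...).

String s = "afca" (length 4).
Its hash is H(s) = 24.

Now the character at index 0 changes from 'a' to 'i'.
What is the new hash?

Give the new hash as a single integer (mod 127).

Answer: 101

Derivation:
val('a') = 1, val('i') = 9
Position k = 0, exponent = n-1-k = 3
B^3 mod M = 7^3 mod 127 = 89
Delta = (9 - 1) * 89 mod 127 = 77
New hash = (24 + 77) mod 127 = 101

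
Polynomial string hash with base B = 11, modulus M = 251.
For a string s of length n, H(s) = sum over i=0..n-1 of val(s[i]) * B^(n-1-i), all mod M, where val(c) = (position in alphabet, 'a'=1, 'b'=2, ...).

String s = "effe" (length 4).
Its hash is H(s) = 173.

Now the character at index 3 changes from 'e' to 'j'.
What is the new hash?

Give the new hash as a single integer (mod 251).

val('e') = 5, val('j') = 10
Position k = 3, exponent = n-1-k = 0
B^0 mod M = 11^0 mod 251 = 1
Delta = (10 - 5) * 1 mod 251 = 5
New hash = (173 + 5) mod 251 = 178

Answer: 178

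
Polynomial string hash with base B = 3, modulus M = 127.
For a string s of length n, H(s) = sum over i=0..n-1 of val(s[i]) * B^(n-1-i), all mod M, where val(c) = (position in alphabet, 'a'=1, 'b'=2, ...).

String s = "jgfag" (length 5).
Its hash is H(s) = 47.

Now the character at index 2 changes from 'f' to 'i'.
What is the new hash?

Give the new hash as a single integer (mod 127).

val('f') = 6, val('i') = 9
Position k = 2, exponent = n-1-k = 2
B^2 mod M = 3^2 mod 127 = 9
Delta = (9 - 6) * 9 mod 127 = 27
New hash = (47 + 27) mod 127 = 74

Answer: 74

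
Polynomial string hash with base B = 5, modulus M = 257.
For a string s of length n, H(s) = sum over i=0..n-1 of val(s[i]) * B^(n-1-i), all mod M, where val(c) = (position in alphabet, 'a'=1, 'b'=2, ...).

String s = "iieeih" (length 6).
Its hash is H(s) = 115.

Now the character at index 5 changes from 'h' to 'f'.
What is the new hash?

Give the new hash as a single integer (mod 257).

val('h') = 8, val('f') = 6
Position k = 5, exponent = n-1-k = 0
B^0 mod M = 5^0 mod 257 = 1
Delta = (6 - 8) * 1 mod 257 = 255
New hash = (115 + 255) mod 257 = 113

Answer: 113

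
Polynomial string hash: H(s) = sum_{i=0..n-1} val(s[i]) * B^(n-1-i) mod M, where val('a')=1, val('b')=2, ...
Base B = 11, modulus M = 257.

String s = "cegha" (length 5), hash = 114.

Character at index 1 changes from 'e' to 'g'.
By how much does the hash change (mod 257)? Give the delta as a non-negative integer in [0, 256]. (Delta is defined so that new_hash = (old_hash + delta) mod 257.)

Delta formula: (val(new) - val(old)) * B^(n-1-k) mod M
  val('g') - val('e') = 7 - 5 = 2
  B^(n-1-k) = 11^3 mod 257 = 46
  Delta = 2 * 46 mod 257 = 92

Answer: 92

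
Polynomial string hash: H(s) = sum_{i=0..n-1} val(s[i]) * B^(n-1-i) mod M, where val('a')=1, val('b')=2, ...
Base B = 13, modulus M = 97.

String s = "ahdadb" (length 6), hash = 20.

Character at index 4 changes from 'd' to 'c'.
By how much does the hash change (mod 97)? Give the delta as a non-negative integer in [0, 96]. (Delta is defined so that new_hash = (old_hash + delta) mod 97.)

Delta formula: (val(new) - val(old)) * B^(n-1-k) mod M
  val('c') - val('d') = 3 - 4 = -1
  B^(n-1-k) = 13^1 mod 97 = 13
  Delta = -1 * 13 mod 97 = 84

Answer: 84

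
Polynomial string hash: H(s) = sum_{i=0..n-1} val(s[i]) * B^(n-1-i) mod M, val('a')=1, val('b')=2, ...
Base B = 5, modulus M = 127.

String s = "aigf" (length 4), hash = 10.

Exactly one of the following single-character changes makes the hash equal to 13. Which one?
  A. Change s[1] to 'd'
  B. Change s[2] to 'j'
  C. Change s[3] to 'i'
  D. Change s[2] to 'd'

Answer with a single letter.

Option A: s[1]='i'->'d', delta=(4-9)*5^2 mod 127 = 2, hash=10+2 mod 127 = 12
Option B: s[2]='g'->'j', delta=(10-7)*5^1 mod 127 = 15, hash=10+15 mod 127 = 25
Option C: s[3]='f'->'i', delta=(9-6)*5^0 mod 127 = 3, hash=10+3 mod 127 = 13 <-- target
Option D: s[2]='g'->'d', delta=(4-7)*5^1 mod 127 = 112, hash=10+112 mod 127 = 122

Answer: C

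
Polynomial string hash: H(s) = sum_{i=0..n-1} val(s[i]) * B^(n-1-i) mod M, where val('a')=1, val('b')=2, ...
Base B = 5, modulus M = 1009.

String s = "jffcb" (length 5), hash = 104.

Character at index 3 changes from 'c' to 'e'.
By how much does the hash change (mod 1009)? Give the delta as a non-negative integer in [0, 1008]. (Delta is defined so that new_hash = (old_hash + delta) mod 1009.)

Answer: 10

Derivation:
Delta formula: (val(new) - val(old)) * B^(n-1-k) mod M
  val('e') - val('c') = 5 - 3 = 2
  B^(n-1-k) = 5^1 mod 1009 = 5
  Delta = 2 * 5 mod 1009 = 10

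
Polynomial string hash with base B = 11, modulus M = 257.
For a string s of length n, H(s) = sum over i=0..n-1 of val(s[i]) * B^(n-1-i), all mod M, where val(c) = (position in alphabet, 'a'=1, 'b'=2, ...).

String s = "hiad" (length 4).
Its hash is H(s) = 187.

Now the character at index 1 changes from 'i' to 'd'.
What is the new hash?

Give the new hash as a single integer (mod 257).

val('i') = 9, val('d') = 4
Position k = 1, exponent = n-1-k = 2
B^2 mod M = 11^2 mod 257 = 121
Delta = (4 - 9) * 121 mod 257 = 166
New hash = (187 + 166) mod 257 = 96

Answer: 96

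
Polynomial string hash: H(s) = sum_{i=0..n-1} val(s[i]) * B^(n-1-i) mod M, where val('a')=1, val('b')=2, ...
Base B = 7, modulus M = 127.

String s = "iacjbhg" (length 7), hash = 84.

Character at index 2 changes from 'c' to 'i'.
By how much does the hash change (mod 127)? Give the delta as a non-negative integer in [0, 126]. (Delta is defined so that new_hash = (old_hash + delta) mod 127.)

Answer: 55

Derivation:
Delta formula: (val(new) - val(old)) * B^(n-1-k) mod M
  val('i') - val('c') = 9 - 3 = 6
  B^(n-1-k) = 7^4 mod 127 = 115
  Delta = 6 * 115 mod 127 = 55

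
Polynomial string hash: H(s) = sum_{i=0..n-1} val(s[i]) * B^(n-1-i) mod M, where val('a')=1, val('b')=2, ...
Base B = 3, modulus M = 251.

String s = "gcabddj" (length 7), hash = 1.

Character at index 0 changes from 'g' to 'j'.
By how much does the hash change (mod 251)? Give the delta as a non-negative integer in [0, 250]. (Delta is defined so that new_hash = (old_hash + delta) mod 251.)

Answer: 179

Derivation:
Delta formula: (val(new) - val(old)) * B^(n-1-k) mod M
  val('j') - val('g') = 10 - 7 = 3
  B^(n-1-k) = 3^6 mod 251 = 227
  Delta = 3 * 227 mod 251 = 179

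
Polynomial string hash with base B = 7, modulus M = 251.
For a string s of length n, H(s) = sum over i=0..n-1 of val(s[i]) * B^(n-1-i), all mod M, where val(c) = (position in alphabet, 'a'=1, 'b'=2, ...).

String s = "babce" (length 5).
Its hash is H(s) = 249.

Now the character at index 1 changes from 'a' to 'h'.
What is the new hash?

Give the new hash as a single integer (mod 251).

Answer: 140

Derivation:
val('a') = 1, val('h') = 8
Position k = 1, exponent = n-1-k = 3
B^3 mod M = 7^3 mod 251 = 92
Delta = (8 - 1) * 92 mod 251 = 142
New hash = (249 + 142) mod 251 = 140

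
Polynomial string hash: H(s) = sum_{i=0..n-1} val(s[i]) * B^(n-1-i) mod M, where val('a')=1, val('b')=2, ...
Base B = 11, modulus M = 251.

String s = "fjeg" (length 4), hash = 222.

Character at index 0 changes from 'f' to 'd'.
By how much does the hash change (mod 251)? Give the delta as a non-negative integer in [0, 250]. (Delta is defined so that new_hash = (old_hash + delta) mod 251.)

Delta formula: (val(new) - val(old)) * B^(n-1-k) mod M
  val('d') - val('f') = 4 - 6 = -2
  B^(n-1-k) = 11^3 mod 251 = 76
  Delta = -2 * 76 mod 251 = 99

Answer: 99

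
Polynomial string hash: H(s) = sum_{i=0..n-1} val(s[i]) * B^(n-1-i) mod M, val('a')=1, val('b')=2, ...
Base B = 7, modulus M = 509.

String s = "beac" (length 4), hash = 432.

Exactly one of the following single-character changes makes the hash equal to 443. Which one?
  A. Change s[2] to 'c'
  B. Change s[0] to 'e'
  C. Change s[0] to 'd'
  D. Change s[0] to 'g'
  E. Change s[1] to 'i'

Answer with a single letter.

Option A: s[2]='a'->'c', delta=(3-1)*7^1 mod 509 = 14, hash=432+14 mod 509 = 446
Option B: s[0]='b'->'e', delta=(5-2)*7^3 mod 509 = 11, hash=432+11 mod 509 = 443 <-- target
Option C: s[0]='b'->'d', delta=(4-2)*7^3 mod 509 = 177, hash=432+177 mod 509 = 100
Option D: s[0]='b'->'g', delta=(7-2)*7^3 mod 509 = 188, hash=432+188 mod 509 = 111
Option E: s[1]='e'->'i', delta=(9-5)*7^2 mod 509 = 196, hash=432+196 mod 509 = 119

Answer: B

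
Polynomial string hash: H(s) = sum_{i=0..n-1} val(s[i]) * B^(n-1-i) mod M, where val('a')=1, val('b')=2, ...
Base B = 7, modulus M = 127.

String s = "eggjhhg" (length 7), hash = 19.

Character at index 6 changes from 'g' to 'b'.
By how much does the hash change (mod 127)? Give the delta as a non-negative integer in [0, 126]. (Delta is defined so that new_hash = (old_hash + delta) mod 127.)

Delta formula: (val(new) - val(old)) * B^(n-1-k) mod M
  val('b') - val('g') = 2 - 7 = -5
  B^(n-1-k) = 7^0 mod 127 = 1
  Delta = -5 * 1 mod 127 = 122

Answer: 122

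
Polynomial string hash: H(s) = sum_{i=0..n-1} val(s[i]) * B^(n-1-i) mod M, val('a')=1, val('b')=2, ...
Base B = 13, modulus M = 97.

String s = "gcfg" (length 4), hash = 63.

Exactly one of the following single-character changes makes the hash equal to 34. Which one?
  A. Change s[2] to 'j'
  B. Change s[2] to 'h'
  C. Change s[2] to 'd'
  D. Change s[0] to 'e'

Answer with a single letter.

Option A: s[2]='f'->'j', delta=(10-6)*13^1 mod 97 = 52, hash=63+52 mod 97 = 18
Option B: s[2]='f'->'h', delta=(8-6)*13^1 mod 97 = 26, hash=63+26 mod 97 = 89
Option C: s[2]='f'->'d', delta=(4-6)*13^1 mod 97 = 71, hash=63+71 mod 97 = 37
Option D: s[0]='g'->'e', delta=(5-7)*13^3 mod 97 = 68, hash=63+68 mod 97 = 34 <-- target

Answer: D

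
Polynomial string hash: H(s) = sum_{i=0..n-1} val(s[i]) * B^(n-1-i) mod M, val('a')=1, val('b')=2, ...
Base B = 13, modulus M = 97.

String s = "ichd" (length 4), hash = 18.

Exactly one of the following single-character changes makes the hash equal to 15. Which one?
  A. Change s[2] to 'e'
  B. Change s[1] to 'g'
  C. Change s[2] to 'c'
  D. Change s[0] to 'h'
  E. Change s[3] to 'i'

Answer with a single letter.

Option A: s[2]='h'->'e', delta=(5-8)*13^1 mod 97 = 58, hash=18+58 mod 97 = 76
Option B: s[1]='c'->'g', delta=(7-3)*13^2 mod 97 = 94, hash=18+94 mod 97 = 15 <-- target
Option C: s[2]='h'->'c', delta=(3-8)*13^1 mod 97 = 32, hash=18+32 mod 97 = 50
Option D: s[0]='i'->'h', delta=(8-9)*13^3 mod 97 = 34, hash=18+34 mod 97 = 52
Option E: s[3]='d'->'i', delta=(9-4)*13^0 mod 97 = 5, hash=18+5 mod 97 = 23

Answer: B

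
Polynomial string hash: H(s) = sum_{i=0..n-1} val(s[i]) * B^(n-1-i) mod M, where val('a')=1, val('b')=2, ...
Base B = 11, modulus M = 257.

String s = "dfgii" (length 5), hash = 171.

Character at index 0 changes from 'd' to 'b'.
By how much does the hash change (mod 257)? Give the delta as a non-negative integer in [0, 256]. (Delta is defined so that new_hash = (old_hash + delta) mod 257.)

Answer: 16

Derivation:
Delta formula: (val(new) - val(old)) * B^(n-1-k) mod M
  val('b') - val('d') = 2 - 4 = -2
  B^(n-1-k) = 11^4 mod 257 = 249
  Delta = -2 * 249 mod 257 = 16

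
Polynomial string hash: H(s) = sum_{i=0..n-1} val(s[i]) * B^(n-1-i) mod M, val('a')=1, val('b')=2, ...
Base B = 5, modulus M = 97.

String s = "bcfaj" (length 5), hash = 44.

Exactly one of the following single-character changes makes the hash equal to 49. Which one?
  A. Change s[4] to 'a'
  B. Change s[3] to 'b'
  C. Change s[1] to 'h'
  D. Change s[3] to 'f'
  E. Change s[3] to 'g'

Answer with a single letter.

Answer: B

Derivation:
Option A: s[4]='j'->'a', delta=(1-10)*5^0 mod 97 = 88, hash=44+88 mod 97 = 35
Option B: s[3]='a'->'b', delta=(2-1)*5^1 mod 97 = 5, hash=44+5 mod 97 = 49 <-- target
Option C: s[1]='c'->'h', delta=(8-3)*5^3 mod 97 = 43, hash=44+43 mod 97 = 87
Option D: s[3]='a'->'f', delta=(6-1)*5^1 mod 97 = 25, hash=44+25 mod 97 = 69
Option E: s[3]='a'->'g', delta=(7-1)*5^1 mod 97 = 30, hash=44+30 mod 97 = 74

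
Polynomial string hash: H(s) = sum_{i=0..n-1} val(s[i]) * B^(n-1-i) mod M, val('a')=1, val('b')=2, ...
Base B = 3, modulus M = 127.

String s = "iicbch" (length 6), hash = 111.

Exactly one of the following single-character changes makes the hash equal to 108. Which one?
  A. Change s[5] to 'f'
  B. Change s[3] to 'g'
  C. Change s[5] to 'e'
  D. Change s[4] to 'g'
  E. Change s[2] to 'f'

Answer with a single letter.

Option A: s[5]='h'->'f', delta=(6-8)*3^0 mod 127 = 125, hash=111+125 mod 127 = 109
Option B: s[3]='b'->'g', delta=(7-2)*3^2 mod 127 = 45, hash=111+45 mod 127 = 29
Option C: s[5]='h'->'e', delta=(5-8)*3^0 mod 127 = 124, hash=111+124 mod 127 = 108 <-- target
Option D: s[4]='c'->'g', delta=(7-3)*3^1 mod 127 = 12, hash=111+12 mod 127 = 123
Option E: s[2]='c'->'f', delta=(6-3)*3^3 mod 127 = 81, hash=111+81 mod 127 = 65

Answer: C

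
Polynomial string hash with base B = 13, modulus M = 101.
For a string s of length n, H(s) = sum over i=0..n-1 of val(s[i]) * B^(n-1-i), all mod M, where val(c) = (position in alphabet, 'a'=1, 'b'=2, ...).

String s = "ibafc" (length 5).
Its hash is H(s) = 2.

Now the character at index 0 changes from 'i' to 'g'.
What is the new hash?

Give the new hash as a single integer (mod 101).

Answer: 46

Derivation:
val('i') = 9, val('g') = 7
Position k = 0, exponent = n-1-k = 4
B^4 mod M = 13^4 mod 101 = 79
Delta = (7 - 9) * 79 mod 101 = 44
New hash = (2 + 44) mod 101 = 46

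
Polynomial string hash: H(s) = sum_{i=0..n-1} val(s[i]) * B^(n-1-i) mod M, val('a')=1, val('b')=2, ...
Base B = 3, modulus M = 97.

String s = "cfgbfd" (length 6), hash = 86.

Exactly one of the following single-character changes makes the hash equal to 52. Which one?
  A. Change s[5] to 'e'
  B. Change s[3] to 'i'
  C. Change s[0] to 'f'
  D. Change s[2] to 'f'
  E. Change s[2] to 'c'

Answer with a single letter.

Answer: B

Derivation:
Option A: s[5]='d'->'e', delta=(5-4)*3^0 mod 97 = 1, hash=86+1 mod 97 = 87
Option B: s[3]='b'->'i', delta=(9-2)*3^2 mod 97 = 63, hash=86+63 mod 97 = 52 <-- target
Option C: s[0]='c'->'f', delta=(6-3)*3^5 mod 97 = 50, hash=86+50 mod 97 = 39
Option D: s[2]='g'->'f', delta=(6-7)*3^3 mod 97 = 70, hash=86+70 mod 97 = 59
Option E: s[2]='g'->'c', delta=(3-7)*3^3 mod 97 = 86, hash=86+86 mod 97 = 75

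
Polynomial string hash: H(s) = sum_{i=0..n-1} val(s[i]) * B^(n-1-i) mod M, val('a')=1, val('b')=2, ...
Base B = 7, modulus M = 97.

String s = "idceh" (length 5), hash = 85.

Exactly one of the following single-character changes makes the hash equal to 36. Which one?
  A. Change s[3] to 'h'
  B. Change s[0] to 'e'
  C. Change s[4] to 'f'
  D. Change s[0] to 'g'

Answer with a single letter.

Answer: D

Derivation:
Option A: s[3]='e'->'h', delta=(8-5)*7^1 mod 97 = 21, hash=85+21 mod 97 = 9
Option B: s[0]='i'->'e', delta=(5-9)*7^4 mod 97 = 96, hash=85+96 mod 97 = 84
Option C: s[4]='h'->'f', delta=(6-8)*7^0 mod 97 = 95, hash=85+95 mod 97 = 83
Option D: s[0]='i'->'g', delta=(7-9)*7^4 mod 97 = 48, hash=85+48 mod 97 = 36 <-- target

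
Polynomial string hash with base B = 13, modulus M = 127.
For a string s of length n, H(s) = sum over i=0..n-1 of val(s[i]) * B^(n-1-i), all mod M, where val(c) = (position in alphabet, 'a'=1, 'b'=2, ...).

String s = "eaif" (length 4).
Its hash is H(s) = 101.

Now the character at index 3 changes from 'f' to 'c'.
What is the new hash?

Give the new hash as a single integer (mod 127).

Answer: 98

Derivation:
val('f') = 6, val('c') = 3
Position k = 3, exponent = n-1-k = 0
B^0 mod M = 13^0 mod 127 = 1
Delta = (3 - 6) * 1 mod 127 = 124
New hash = (101 + 124) mod 127 = 98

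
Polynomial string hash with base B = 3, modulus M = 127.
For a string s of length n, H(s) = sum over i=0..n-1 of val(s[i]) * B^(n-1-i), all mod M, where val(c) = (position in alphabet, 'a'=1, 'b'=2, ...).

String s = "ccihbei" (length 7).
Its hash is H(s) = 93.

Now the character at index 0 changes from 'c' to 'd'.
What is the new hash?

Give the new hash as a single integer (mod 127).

val('c') = 3, val('d') = 4
Position k = 0, exponent = n-1-k = 6
B^6 mod M = 3^6 mod 127 = 94
Delta = (4 - 3) * 94 mod 127 = 94
New hash = (93 + 94) mod 127 = 60

Answer: 60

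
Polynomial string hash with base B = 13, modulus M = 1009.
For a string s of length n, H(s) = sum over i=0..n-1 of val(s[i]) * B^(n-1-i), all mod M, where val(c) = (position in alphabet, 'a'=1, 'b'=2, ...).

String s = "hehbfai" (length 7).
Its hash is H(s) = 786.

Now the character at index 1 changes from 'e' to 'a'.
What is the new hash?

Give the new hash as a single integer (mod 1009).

val('e') = 5, val('a') = 1
Position k = 1, exponent = n-1-k = 5
B^5 mod M = 13^5 mod 1009 = 990
Delta = (1 - 5) * 990 mod 1009 = 76
New hash = (786 + 76) mod 1009 = 862

Answer: 862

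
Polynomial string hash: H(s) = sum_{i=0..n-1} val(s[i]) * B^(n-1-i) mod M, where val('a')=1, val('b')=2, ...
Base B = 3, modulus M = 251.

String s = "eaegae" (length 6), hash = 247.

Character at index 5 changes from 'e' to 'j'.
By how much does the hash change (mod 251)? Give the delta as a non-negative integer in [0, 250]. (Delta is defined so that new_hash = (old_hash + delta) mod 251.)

Answer: 5

Derivation:
Delta formula: (val(new) - val(old)) * B^(n-1-k) mod M
  val('j') - val('e') = 10 - 5 = 5
  B^(n-1-k) = 3^0 mod 251 = 1
  Delta = 5 * 1 mod 251 = 5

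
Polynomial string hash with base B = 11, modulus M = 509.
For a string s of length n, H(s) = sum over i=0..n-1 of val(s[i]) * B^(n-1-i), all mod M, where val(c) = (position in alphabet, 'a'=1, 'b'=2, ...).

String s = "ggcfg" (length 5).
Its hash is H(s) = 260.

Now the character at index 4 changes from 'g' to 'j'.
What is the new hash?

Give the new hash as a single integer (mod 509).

Answer: 263

Derivation:
val('g') = 7, val('j') = 10
Position k = 4, exponent = n-1-k = 0
B^0 mod M = 11^0 mod 509 = 1
Delta = (10 - 7) * 1 mod 509 = 3
New hash = (260 + 3) mod 509 = 263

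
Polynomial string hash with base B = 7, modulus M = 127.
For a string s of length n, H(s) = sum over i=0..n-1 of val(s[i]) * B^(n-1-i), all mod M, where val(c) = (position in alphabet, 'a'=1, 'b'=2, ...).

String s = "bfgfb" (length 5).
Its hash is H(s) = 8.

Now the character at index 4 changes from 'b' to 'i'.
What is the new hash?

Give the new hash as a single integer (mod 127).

Answer: 15

Derivation:
val('b') = 2, val('i') = 9
Position k = 4, exponent = n-1-k = 0
B^0 mod M = 7^0 mod 127 = 1
Delta = (9 - 2) * 1 mod 127 = 7
New hash = (8 + 7) mod 127 = 15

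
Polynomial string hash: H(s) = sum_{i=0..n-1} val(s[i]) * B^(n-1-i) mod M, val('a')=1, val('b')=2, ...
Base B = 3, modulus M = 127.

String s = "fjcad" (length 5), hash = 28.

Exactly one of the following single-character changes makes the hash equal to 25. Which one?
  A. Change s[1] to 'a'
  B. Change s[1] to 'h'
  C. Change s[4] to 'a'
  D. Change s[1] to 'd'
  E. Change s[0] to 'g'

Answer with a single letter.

Answer: C

Derivation:
Option A: s[1]='j'->'a', delta=(1-10)*3^3 mod 127 = 11, hash=28+11 mod 127 = 39
Option B: s[1]='j'->'h', delta=(8-10)*3^3 mod 127 = 73, hash=28+73 mod 127 = 101
Option C: s[4]='d'->'a', delta=(1-4)*3^0 mod 127 = 124, hash=28+124 mod 127 = 25 <-- target
Option D: s[1]='j'->'d', delta=(4-10)*3^3 mod 127 = 92, hash=28+92 mod 127 = 120
Option E: s[0]='f'->'g', delta=(7-6)*3^4 mod 127 = 81, hash=28+81 mod 127 = 109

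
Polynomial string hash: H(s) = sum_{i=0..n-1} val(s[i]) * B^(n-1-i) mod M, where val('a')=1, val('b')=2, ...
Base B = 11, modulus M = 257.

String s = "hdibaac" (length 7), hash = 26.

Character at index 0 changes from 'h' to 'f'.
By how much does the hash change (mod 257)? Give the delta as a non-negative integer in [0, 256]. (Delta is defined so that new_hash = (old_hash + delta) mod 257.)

Answer: 137

Derivation:
Delta formula: (val(new) - val(old)) * B^(n-1-k) mod M
  val('f') - val('h') = 6 - 8 = -2
  B^(n-1-k) = 11^6 mod 257 = 60
  Delta = -2 * 60 mod 257 = 137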